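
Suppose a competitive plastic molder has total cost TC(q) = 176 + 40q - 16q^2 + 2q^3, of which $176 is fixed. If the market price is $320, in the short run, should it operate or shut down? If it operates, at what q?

Produce at q = 10

From TC, MC = TC'(q) = 40 - 32q + 6q^2 and AVC = VC/q = 40 - 16q + 2q^2.
AVC is minimized where dAVC/dq = -16 + 4q = 0, at q = 4; min AVC = 40 - 16·4 + 2·4^2 = $8.
P = $320 exceeds min AVC = $8, so the firm stays open.
Set P = MC: 320 = 40 - 32q + 6q^2 → -280 - 32q + 6q^2 = 0. The roots are q = -14/3 and q = 10; the profit-maximizing output is on the rising part of MC, so q* = 10.
Check: AVC at q = 10 is $80 ≤ P, so revenue covers variable cost.
Profit = P·q − TC = 320·10 − 976 = $2224.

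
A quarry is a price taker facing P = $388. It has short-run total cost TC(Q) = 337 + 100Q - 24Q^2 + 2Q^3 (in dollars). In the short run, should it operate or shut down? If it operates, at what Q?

From TC, MC = TC'(Q) = 100 - 48Q + 6Q^2 and AVC = VC/Q = 100 - 24Q + 2Q^2.
The AVC parabola has its vertex at Q = 24/4 = 6, where AVC = 100 - 24·6 + 2·6^2 = $28.
Because $388 ≥ $28, revenue can cover variable cost; the firm operates.
Solving P = MC: -288 - 48Q + 6Q^2 = 0 ⇒ Q = -4 or 12. On the upward-sloping branch, Q* = 12.
Check: AVC at Q = 12 is $100 ≤ P, so revenue covers variable cost.
Profit = P·Q − TC = 388·12 − 1537 = $3119.

Produce at Q = 12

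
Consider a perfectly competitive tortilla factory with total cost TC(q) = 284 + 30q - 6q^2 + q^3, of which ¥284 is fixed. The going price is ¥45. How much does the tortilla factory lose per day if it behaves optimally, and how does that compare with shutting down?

AVC = 30 - 6q + q^2 has its minimum ¥21 at q = 3; price ¥45 clears that bar, so the firm operates.
MC = 30 - 12q + 3q^2. Setting P = MC and taking the root on the rising branch gives q* = 5.
TR = 45·5 = 225. TC = 284 + 125 = 409. Profit = 225 − 409 = -¥184.
That loss of ¥184 beats the ¥284 the firm would lose by shutting down; producing recovers ¥100 of fixed cost.

Profit = -¥184 at q = 5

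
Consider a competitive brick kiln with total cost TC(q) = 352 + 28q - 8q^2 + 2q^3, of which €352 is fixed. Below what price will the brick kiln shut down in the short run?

€20 per unit

The firm shuts down when price falls below the minimum of average variable cost. AVC = VC/q = 28 - 8q + 2q^2.
At the minimum of AVC, MC = AVC. MC = 28 - 16q + 6q^2; setting MC = AVC gives 4q^2 - 8q = 0, so q = 2. min AVC = 20.
The firm shuts down for any P below €20.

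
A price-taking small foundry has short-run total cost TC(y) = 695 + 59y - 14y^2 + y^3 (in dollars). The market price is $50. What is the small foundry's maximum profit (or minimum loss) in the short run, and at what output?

Profit = -$371 at y = 9

AVC = 59 - 14y + y^2 has its minimum $10 at y = 7; price $50 clears that bar, so the firm operates.
MC = 59 - 28y + 3y^2. Setting P = MC and taking the root on the rising branch gives y* = 9.
TR = 50·9 = 450. TC = 695 + 126 = 821. Profit = 450 − 821 = -$371.
That loss of $371 beats the $695 the firm would lose by shutting down; producing recovers $324 of fixed cost.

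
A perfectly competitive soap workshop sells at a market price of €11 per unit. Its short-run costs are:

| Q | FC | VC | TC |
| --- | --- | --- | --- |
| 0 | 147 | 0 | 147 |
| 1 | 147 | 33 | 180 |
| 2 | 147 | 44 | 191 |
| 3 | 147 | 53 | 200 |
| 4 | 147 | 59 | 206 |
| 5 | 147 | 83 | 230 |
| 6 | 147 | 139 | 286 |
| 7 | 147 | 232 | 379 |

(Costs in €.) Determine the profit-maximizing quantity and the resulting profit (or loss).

Compute π = P·Q − TC at each output: Q=0: -147; Q=1: -169; Q=2: -169; Q=3: -167; Q=4: -162; Q=5: -175; Q=6: -220; Q=7: -302.
Profit is highest at Q = 0. Equivalently, the lowest AVC in the table is 59/4 ≈ €14.75 at Q = 4, and P = €11 falls below it — price never covers variable cost, so the firm shuts down and loses only its fixed cost.

Q = 0 (shut down); profit = -€147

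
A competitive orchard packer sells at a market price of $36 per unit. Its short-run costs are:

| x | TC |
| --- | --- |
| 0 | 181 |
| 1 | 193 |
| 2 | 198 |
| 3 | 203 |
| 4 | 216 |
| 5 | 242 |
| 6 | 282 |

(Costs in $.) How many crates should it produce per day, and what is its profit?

x = 5; profit = -$62

Profit at each row (π = 36x − TC): x=0: -181; x=1: -157; x=2: -126; x=3: -95; x=4: -72; x=5: -62; x=6: -66.
Profit is maximized at x = 5. AVC there is 61/5 = $12.20 ≤ P, so producing beats shutting down (which would give -$181).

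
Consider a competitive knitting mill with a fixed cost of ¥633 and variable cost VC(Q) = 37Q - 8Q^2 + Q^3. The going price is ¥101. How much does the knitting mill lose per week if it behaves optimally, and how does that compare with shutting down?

AVC = 37 - 8Q + Q^2; min AVC = ¥21 at Q = 4. Since P = ¥101 ≥ min AVC, the firm produces.
With MC = 37 - 16Q + 3Q^2, P = MC on the upward-sloping part at Q* = 8.
TR = 101·8 = 808. TC = 633 + 296 = 929. Profit = 808 − 929 = -¥121.
That loss of ¥121 beats the ¥633 the firm would lose by shutting down; producing recovers ¥512 of fixed cost.

Profit = -¥121 at Q = 8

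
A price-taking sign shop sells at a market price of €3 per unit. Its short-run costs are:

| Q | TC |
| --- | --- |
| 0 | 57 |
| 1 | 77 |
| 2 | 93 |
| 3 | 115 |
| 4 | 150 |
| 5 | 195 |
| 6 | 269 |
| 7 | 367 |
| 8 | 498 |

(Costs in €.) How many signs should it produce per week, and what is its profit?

Profit at each row (π = 3Q − TC): Q=0: -57; Q=1: -74; Q=2: -87; Q=3: -106; Q=4: -138; Q=5: -180; Q=6: -251; Q=7: -346; Q=8: -474.
Profit is highest at Q = 0. Equivalently, the lowest AVC in the table is 36/2 ≈ €18 at Q = 2, and P = €3 falls below it — price never covers variable cost, so the firm shuts down and loses only its fixed cost.

Q = 0 (shut down); profit = -€57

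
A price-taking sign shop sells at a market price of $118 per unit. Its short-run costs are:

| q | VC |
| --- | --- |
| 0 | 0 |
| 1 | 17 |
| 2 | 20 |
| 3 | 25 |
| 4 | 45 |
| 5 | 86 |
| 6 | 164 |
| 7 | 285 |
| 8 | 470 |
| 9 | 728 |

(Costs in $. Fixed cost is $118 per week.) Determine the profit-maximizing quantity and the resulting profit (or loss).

q = 6; profit = $426

Compute π = P·q − TC at each output: q=0: -118; q=1: -17; q=2: 98; q=3: 211; q=4: 309; q=5: 386; q=6: 426; q=7: 423; q=8: 356; q=9: 216.
Profit is maximized at q = 6. AVC there is 164/6 = $27.33 ≤ P, so producing beats shutting down (which would give -$118).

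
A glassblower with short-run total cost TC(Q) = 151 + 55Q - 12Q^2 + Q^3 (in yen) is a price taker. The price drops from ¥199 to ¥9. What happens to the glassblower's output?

AVC = 55 - 12Q + Q^2, minimized at Q = 6 where min AVC = ¥19. MC = 55 - 24Q + 3Q^2.
With P = ¥199 above the shutdown price, P = MC gives Q = 12.
At P = ¥9 < min AVC = ¥19, price no longer covers variable cost at any output, so the firm shuts down: Q = 0.

Output falls from 12 to 0 (the firm shuts down)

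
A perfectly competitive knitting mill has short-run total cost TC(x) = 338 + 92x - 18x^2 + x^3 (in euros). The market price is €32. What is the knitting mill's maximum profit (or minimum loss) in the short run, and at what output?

Profit = -€138 at x = 10

AVC = 92 - 18x + x^2 has its minimum €11 at x = 9; price €32 clears that bar, so the firm operates.
With MC = 92 - 36x + 3x^2, P = MC on the upward-sloping part at x* = 10.
TR = 32·10 = 320. TC = 338 + 120 = 458. Profit = 320 − 458 = -€138.
Shutting down would mean losing the fixed cost of €338, so operating at a loss of €138 is better by €200.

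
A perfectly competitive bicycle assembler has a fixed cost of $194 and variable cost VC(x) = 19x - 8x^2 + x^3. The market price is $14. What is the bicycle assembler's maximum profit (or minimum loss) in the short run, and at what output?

Profit = -$144 at x = 5

AVC = 19 - 8x + x^2; min AVC = $3 at x = 4. Since P = $14 ≥ min AVC, the firm produces.
MC = 19 - 16x + 3x^2. Setting P = MC and taking the root on the rising branch gives x* = 5.
TR = 14·5 = 70. TC = 194 + 20 = 214. Profit = 70 − 214 = -$144.
That loss of $144 beats the $194 the firm would lose by shutting down; producing recovers $50 of fixed cost.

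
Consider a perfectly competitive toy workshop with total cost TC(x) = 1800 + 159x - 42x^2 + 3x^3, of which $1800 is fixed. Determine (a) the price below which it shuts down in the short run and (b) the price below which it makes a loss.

Shutdown price = $12; break-even price = $219

AVC = 159 - 42x + 3x^2; minimized at x = 7, giving min AVC = $12. That is the shutdown price.
ATC = 1800/x + 159 - 42x + 3x^2. Setting dATC/dx = −1800/x^2 − 42 + 6x = 0 gives x = 10 (since 6·10^3 − 42·10^2 = 1800).
min ATC = 1800/10 + 159 − 42·10 + 3·10^2 = $219. That is the break-even price.
Between these two prices the firm operates at a loss; above $219 it earns a profit.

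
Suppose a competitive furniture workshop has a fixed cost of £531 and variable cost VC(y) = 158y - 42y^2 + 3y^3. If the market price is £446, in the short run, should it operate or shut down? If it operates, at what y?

Variable cost is VC = 158y - 42y^2 + 3y^3, so AVC = VC/y = 158 - 42y + 3y^2 and MC = dTC/dy = 158 - 84y + 9y^2.
AVC is minimized where dAVC/dy = -42 + 6y = 0, at y = 7; min AVC = 158 - 42·7 + 3·7^2 = £11.
Since P = £446 ≥ min AVC = £11, price covers variable cost and the firm should produce.
Set P = MC: 446 = 158 - 84y + 9y^2 → -288 - 84y + 9y^2 = 0. The roots are y = -8/3 and y = 12; the profit-maximizing output is on the rising part of MC, so y* = 12.
Check: AVC at y = 12 is £86 ≤ P, so revenue covers variable cost.
Profit = P·y − TC = 446·12 − 1563 = £3789.

Produce at y = 12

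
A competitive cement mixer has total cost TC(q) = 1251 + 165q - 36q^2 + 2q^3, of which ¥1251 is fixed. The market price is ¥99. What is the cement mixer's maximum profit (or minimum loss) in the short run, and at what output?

Profit = -¥283 at q = 11

AVC = 165 - 36q + 2q^2 has its minimum ¥3 at q = 9; price ¥99 clears that bar, so the firm operates.
With MC = 165 - 72q + 6q^2, P = MC on the upward-sloping part at q* = 11.
TR = 99·11 = 1089. TC = 1251 + 121 = 1372. Profit = 1089 − 1372 = -¥283.
By producing, the firm covers all variable cost plus ¥968 of fixed cost; shutting down would lose the full ¥1251.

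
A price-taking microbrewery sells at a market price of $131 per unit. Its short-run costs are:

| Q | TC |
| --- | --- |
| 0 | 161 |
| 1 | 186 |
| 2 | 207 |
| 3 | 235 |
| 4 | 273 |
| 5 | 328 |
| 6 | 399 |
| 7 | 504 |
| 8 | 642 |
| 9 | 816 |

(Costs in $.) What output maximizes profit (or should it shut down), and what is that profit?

Compute π = P·Q − TC at each output: Q=0: -161; Q=1: -55; Q=2: 55; Q=3: 158; Q=4: 251; Q=5: 327; Q=6: 387; Q=7: 413; Q=8: 406; Q=9: 363.
Profit is maximized at Q = 7. AVC there is 343/7 = $49 ≤ P, so producing beats shutting down (which would give -$161).

Q = 7; profit = $413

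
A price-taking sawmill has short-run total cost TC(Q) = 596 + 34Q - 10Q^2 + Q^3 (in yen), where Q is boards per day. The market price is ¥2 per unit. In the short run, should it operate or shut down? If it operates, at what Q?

Shut down

Strip out fixed cost: VC = 34Q - 10Q^2 + Q^3. Then AVC = 34 - 10Q + Q^2 and MC = 34 - 20Q + 3Q^2.
AVC is minimized where dAVC/dQ = -10 + 2Q = 0, at Q = 5; min AVC = 34 - 10·5 + 5^2 = ¥9.
With P < min AVC (¥2 < ¥9), every unit sold adds to the loss.
The firm minimizes its loss by shutting down and losing only its fixed cost of ¥596.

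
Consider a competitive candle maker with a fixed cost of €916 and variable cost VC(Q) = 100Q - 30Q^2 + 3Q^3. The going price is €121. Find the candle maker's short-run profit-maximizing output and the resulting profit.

Profit = -€328 at Q = 7

AVC = 100 - 30Q + 3Q^2; min AVC = €25 at Q = 5. Since P = €121 ≥ min AVC, the firm produces.
With MC = 100 - 60Q + 9Q^2, P = MC on the upward-sloping part at Q* = 7.
TR = 121·7 = 847. TC = 916 + 259 = 1175. Profit = 847 − 1175 = -€328.
That loss of €328 beats the €916 the firm would lose by shutting down; producing recovers €588 of fixed cost.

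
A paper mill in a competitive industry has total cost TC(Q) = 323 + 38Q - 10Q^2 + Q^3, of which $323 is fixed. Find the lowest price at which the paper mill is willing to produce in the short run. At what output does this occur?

$13 per unit, at Q = 5

The firm shuts down when price falls below the minimum of average variable cost. AVC = VC/Q = 38 - 10Q + Q^2.
At the minimum of AVC, MC = AVC. MC = 38 - 20Q + 3Q^2; setting MC = AVC gives 2Q^2 - 10Q = 0, so Q = 5. min AVC = 13.
The firm shuts down for any P below $13.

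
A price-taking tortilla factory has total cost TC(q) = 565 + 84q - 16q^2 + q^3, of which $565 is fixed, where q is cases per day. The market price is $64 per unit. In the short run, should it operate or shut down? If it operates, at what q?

Produce at q = 10

Variable cost is VC = 84q - 16q^2 + q^3, so AVC = VC/q = 84 - 16q + q^2 and MC = dTC/dq = 84 - 32q + 3q^2.
AVC hits its minimum where MC = AVC, at q = 8, giving min AVC = 84 - 16·8 + 8^2 = $20.
Because $64 ≥ $20, revenue can cover variable cost; the firm operates.
P = MC gives 20 - 32q + 3q^2 = 0, with roots 2/3 and 10. Take the larger (rising MC): q* = 10.
Check: AVC at q = 10 is $24 ≤ P, so revenue covers variable cost.
Profit = P·q − TC = 64·10 − 805 = -$165, a loss, but smaller than the $565 fixed cost the firm would lose by shutting down.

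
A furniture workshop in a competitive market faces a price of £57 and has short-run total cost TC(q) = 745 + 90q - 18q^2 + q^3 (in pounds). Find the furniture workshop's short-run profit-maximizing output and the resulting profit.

AVC = 90 - 18q + q^2; min AVC = £9 at q = 9. Since P = £57 ≥ min AVC, the firm produces.
With MC = 90 - 36q + 3q^2, P = MC on the upward-sloping part at q* = 11.
TR = 57·11 = 627. TC = 745 + 143 = 888. Profit = 627 − 888 = -£261.
By producing, the firm covers all variable cost plus £484 of fixed cost; shutting down would lose the full £745.

Profit = -£261 at q = 11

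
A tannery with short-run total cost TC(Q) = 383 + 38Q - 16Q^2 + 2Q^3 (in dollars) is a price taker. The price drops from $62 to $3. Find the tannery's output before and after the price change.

MC = 38 - 32Q + 6Q^2; the shutdown threshold is min AVC = $6 (at Q = 4).
At P = $62 ≥ min AVC, set P = MC on the rising branch: Q = 6.
At P = $3 < min AVC = $6, price no longer covers variable cost at any output, so the firm shuts down: Q = 0.

Output falls from 6 to 0 (the firm shuts down)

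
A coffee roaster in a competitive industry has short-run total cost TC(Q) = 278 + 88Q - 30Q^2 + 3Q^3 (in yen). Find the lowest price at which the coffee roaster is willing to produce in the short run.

¥13 per unit

Short-run supply begins at min AVC. From VC = 88Q - 30Q^2 + 3Q^3, AVC = 88 - 30Q + 3Q^2.
At the minimum of AVC, MC = AVC. MC = 88 - 60Q + 9Q^2; setting MC = AVC gives 6Q^2 - 30Q = 0, so Q = 5. min AVC = 13.
For P < ¥13 the firm produces nothing.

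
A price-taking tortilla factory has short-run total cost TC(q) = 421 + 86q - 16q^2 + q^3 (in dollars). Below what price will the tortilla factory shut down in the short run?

The shutdown price is the minimum of AVC. VC = 86q - 16q^2 + q^3, so AVC = 86 - 16q + q^2.
dAVC/dq = -16 + 2q = 0 gives q = 8. min AVC = 86 - 16·8 + 8^2 = 22.
The firm shuts down for any P below $22.

$22 per unit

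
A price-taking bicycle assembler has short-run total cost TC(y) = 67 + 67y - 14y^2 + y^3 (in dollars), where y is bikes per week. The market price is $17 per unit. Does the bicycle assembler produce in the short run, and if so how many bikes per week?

Shut down

Strip out fixed cost: VC = 67y - 14y^2 + y^3. Then AVC = 67 - 14y + y^2 and MC = 67 - 28y + 3y^2.
The AVC parabola has its vertex at y = 14/2 = 7, where AVC = 67 - 14·7 + 7^2 = $18.
Since P = $17 < min AVC = $18, price fails to cover variable cost at any output.
Best response: produce nothing and absorb the $67 fixed cost.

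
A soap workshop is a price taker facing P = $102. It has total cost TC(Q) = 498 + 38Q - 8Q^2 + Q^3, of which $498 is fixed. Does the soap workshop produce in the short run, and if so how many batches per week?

Produce at Q = 8

From TC, MC = TC'(Q) = 38 - 16Q + 3Q^2 and AVC = VC/Q = 38 - 8Q + Q^2.
AVC hits its minimum where MC = AVC, at Q = 4, giving min AVC = 38 - 8·4 + 4^2 = $22.
Because $102 ≥ $22, revenue can cover variable cost; the firm operates.
P = MC gives -64 - 16Q + 3Q^2 = 0, with roots -8/3 and 8. Take the larger (rising MC): Q* = 8.
Check: AVC at Q = 8 is $38 ≤ P, so revenue covers variable cost.
Profit = P·Q − TC = 102·8 − 802 = $14.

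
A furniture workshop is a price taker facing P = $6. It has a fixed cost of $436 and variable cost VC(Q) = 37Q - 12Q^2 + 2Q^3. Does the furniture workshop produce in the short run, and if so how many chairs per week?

Shut down

Variable cost is VC = 37Q - 12Q^2 + 2Q^3, so AVC = VC/Q = 37 - 12Q + 2Q^2 and MC = dTC/dQ = 37 - 24Q + 6Q^2.
AVC is minimized where dAVC/dQ = -12 + 4Q = 0, at Q = 3; min AVC = 37 - 12·3 + 2·3^2 = $19.
With P < min AVC ($6 < $19), every unit sold adds to the loss.
Best response: produce nothing and absorb the $436 fixed cost.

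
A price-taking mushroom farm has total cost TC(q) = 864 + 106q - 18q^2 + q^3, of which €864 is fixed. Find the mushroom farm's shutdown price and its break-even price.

Shutdown price = min AVC. AVC = 106 - 18q + q^2, with vertex at q = 9 and minimum €25.
ATC = 864/q + 106 - 18q + q^2. Setting dATC/dq = −864/q^2 − 18 + 2q = 0 gives q = 12 (since 2·12^3 − 18·12^2 = 864).
min ATC = 864/12 + 106 − 18·12 + 12^2 = €106. That is the break-even price.
Between these two prices the firm operates at a loss; above €106 it earns a profit.

Shutdown price = €25; break-even price = €106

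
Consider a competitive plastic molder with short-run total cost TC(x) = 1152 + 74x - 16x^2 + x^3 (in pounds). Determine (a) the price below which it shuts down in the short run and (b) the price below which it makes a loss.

Shutdown price = min AVC. AVC = 74 - 16x + x^2, with vertex at x = 8 and minimum £10.
ATC = 1152/x + 74 - 16x + x^2. Setting dATC/dx = −1152/x^2 − 16 + 2x = 0 gives x = 12 (since 2·12^3 − 16·12^2 = 1152).
min ATC = 1152/12 + 74 − 16·12 + 12^2 = £122. That is the break-even price.
Between these two prices the firm operates at a loss; above £122 it earns a profit.

Shutdown price = £10; break-even price = £122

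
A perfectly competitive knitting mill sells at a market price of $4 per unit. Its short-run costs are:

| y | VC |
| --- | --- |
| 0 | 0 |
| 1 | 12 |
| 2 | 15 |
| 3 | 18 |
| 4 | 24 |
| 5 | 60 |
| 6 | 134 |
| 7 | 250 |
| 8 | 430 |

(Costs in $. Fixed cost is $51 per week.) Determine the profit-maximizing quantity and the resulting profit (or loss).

y = 0 (shut down); profit = -$51

Profit at each row (π = 4y − TC): y=0: -51; y=1: -59; y=2: -58; y=3: -57; y=4: -59; y=5: -91; y=6: -161; y=7: -273; y=8: -449.
Profit is highest at y = 0. Equivalently, the lowest AVC in the table is 18/3 ≈ $6 at y = 3, and P = $4 falls below it — price never covers variable cost, so the firm shuts down and loses only its fixed cost.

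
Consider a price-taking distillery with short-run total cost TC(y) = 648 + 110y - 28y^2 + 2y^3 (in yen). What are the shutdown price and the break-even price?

Shutdown price = ¥12; break-even price = ¥92

AVC = 110 - 28y + 2y^2; minimized at y = 7, giving min AVC = ¥12. That is the shutdown price.
ATC = 648/y + 110 - 28y + 2y^2. Setting dATC/dy = −648/y^2 − 28 + 4y = 0 gives y = 9 (since 4·9^3 − 28·9^2 = 648).
min ATC = 648/9 + 110 − 28·9 + 2·9^2 = ¥92. That is the break-even price.
Between these two prices the firm operates at a loss; above ¥92 it earns a profit.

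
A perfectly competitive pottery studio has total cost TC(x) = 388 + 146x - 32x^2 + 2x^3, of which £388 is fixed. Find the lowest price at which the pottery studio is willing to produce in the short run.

£18 per unit

The firm shuts down when price falls below the minimum of average variable cost. AVC = VC/x = 146 - 32x + 2x^2.
At the minimum of AVC, MC = AVC. MC = 146 - 64x + 6x^2; setting MC = AVC gives 4x^2 - 32x = 0, so x = 8. min AVC = 18.
The firm shuts down for any P below £18.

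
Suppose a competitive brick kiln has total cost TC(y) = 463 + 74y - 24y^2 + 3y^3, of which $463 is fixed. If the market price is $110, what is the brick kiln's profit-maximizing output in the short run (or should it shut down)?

Produce at y = 6

Variable cost is VC = 74y - 24y^2 + 3y^3, so AVC = VC/y = 74 - 24y + 3y^2 and MC = dTC/dy = 74 - 48y + 9y^2.
AVC is minimized where dAVC/dy = -24 + 6y = 0, at y = 4; min AVC = 74 - 24·4 + 3·4^2 = $26.
P = $110 exceeds min AVC = $26, so the firm stays open.
P = MC gives -36 - 48y + 9y^2 = 0, with roots -2/3 and 6. Take the larger (rising MC): y* = 6.
Check: AVC at y = 6 is $38 ≤ P, so revenue covers variable cost.
Profit = P·y − TC = 110·6 − 691 = -$31, a loss, but smaller than the $463 fixed cost the firm would lose by shutting down.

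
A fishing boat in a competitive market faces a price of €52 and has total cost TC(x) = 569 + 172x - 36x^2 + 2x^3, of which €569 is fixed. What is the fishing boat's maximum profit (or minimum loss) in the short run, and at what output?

AVC = 172 - 36x + 2x^2; min AVC = €10 at x = 9. Since P = €52 ≥ min AVC, the firm produces.
MC = 172 - 72x + 6x^2. Setting P = MC and taking the root on the rising branch gives x* = 10.
TR = 52·10 = 520. TC = 569 + 120 = 689. Profit = 520 − 689 = -€169.
That loss of €169 beats the €569 the firm would lose by shutting down; producing recovers €400 of fixed cost.

Profit = -€169 at x = 10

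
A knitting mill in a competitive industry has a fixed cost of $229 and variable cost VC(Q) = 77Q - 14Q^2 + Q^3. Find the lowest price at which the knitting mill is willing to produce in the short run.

The firm shuts down when price falls below the minimum of average variable cost. AVC = VC/Q = 77 - 14Q + Q^2.
At the minimum of AVC, MC = AVC. MC = 77 - 28Q + 3Q^2; setting MC = AVC gives 2Q^2 - 14Q = 0, so Q = 7. min AVC = 28.
For P < $28 the firm produces nothing.

$28 per unit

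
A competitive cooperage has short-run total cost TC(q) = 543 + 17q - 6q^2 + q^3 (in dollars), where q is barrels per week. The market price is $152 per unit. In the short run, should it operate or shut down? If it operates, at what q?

Strip out fixed cost: VC = 17q - 6q^2 + q^3. Then AVC = 17 - 6q + q^2 and MC = 17 - 12q + 3q^2.
AVC hits its minimum where MC = AVC, at q = 3, giving min AVC = 17 - 6·3 + 3^2 = $8.
Because $152 ≥ $8, revenue can cover variable cost; the firm operates.
Solving P = MC: -135 - 12q + 3q^2 = 0 ⇒ q = -5 or 9. On the upward-sloping branch, q* = 9.
Check: AVC at q = 9 is $44 ≤ P, so revenue covers variable cost.
Profit = P·q − TC = 152·9 − 939 = $429.

Produce at q = 9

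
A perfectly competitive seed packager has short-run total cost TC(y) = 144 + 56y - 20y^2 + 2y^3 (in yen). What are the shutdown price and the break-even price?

Shutdown price = min AVC. AVC = 56 - 20y + 2y^2, with vertex at y = 5 and minimum ¥6.
ATC = 144/y + 56 - 20y + 2y^2. Setting dATC/dy = −144/y^2 − 20 + 4y = 0 gives y = 6 (since 4·6^3 − 20·6^2 = 144).
min ATC = 144/6 + 56 − 20·6 + 2·6^2 = ¥32. That is the break-even price.
For ¥6 ≤ P < ¥32 the firm produces at a loss; below ¥6 it shuts down.

Shutdown price = ¥6; break-even price = ¥32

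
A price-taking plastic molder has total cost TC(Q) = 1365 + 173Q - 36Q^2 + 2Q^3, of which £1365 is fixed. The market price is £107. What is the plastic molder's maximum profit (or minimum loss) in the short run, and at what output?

AVC = 173 - 36Q + 2Q^2; min AVC = £11 at Q = 9. Since P = £107 ≥ min AVC, the firm produces.
With MC = 173 - 72Q + 6Q^2, P = MC on the upward-sloping part at Q* = 11.
TR = 107·11 = 1177. TC = 1365 + 209 = 1574. Profit = 1177 − 1574 = -£397.
Shutting down would mean losing the fixed cost of £1365, so operating at a loss of £397 is better by £968.

Profit = -£397 at Q = 11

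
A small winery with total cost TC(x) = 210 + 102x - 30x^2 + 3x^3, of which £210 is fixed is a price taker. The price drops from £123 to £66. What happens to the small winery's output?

MC = 102 - 60x + 9x^2; the shutdown threshold is min AVC = £27 (at x = 5).
At P = £123 ≥ min AVC, set P = MC on the rising branch: x = 7.
At P = £66 ≥ min AVC, set P = MC: x = 6. The firm stays open but cuts output.

Output falls from 7 to 6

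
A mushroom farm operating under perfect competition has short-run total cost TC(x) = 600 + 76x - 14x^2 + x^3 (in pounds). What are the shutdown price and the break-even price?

Shutdown price = min AVC. AVC = 76 - 14x + x^2, with vertex at x = 7 and minimum £27.
ATC = 600/x + 76 - 14x + x^2. Setting dATC/dx = −600/x^2 − 14 + 2x = 0 gives x = 10 (since 2·10^3 − 14·10^2 = 600).
min ATC = 600/10 + 76 − 14·10 + 10^2 = £96. That is the break-even price.
For £27 ≤ P < £96 the firm produces at a loss; below £27 it shuts down.

Shutdown price = £27; break-even price = £96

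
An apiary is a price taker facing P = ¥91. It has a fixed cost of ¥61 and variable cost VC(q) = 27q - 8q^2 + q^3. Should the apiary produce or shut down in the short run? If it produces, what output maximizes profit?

From TC, MC = TC'(q) = 27 - 16q + 3q^2 and AVC = VC/q = 27 - 8q + q^2.
AVC hits its minimum where MC = AVC, at q = 4, giving min AVC = 27 - 8·4 + 4^2 = ¥11.
P = ¥91 exceeds min AVC = ¥11, so the firm stays open.
Set P = MC: 91 = 27 - 16q + 3q^2 → -64 - 16q + 3q^2 = 0. The roots are q = -8/3 and q = 8; the profit-maximizing output is on the rising part of MC, so q* = 8.
Check: AVC at q = 8 is ¥27 ≤ P, so revenue covers variable cost.
Profit = P·q − TC = 91·8 − 277 = ¥451.

Produce at q = 8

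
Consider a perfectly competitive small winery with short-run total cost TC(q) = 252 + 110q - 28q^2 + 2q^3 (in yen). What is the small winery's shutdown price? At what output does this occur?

Short-run supply begins at min AVC. From VC = 110q - 28q^2 + 2q^3, AVC = 110 - 28q + 2q^2.
At the minimum of AVC, MC = AVC. MC = 110 - 56q + 6q^2; setting MC = AVC gives 4q^2 - 28q = 0, so q = 7. min AVC = 12.
So the shutdown price is ¥12.

¥12 per unit, at q = 7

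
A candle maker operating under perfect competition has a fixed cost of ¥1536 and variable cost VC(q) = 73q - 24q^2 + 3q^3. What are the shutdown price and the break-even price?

Shutdown price = min AVC. AVC = 73 - 24q + 3q^2, with vertex at q = 4 and minimum ¥25.
ATC = 1536/q + 73 - 24q + 3q^2. Setting dATC/dq = −1536/q^2 − 24 + 6q = 0 gives q = 8 (since 6·8^3 − 24·8^2 = 1536).
min ATC = 1536/8 + 73 − 24·8 + 3·8^2 = ¥265. That is the break-even price.
Between these two prices the firm operates at a loss; above ¥265 it earns a profit.

Shutdown price = ¥25; break-even price = ¥265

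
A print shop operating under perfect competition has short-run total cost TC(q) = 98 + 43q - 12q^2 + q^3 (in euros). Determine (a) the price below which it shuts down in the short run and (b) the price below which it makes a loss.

Shutdown price = €7; break-even price = €22

Shutdown price = min AVC. AVC = 43 - 12q + q^2, with vertex at q = 6 and minimum €7.
ATC = 98/q + 43 - 12q + q^2. Setting dATC/dq = −98/q^2 − 12 + 2q = 0 gives q = 7 (since 2·7^3 − 12·7^2 = 98).
min ATC = 98/7 + 43 − 12·7 + 7^2 = €22. That is the break-even price.
For €7 ≤ P < €22 the firm produces at a loss; below €7 it shuts down.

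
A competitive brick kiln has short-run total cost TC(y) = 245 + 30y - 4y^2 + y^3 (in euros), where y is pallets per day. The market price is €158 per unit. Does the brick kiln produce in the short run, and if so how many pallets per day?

From TC, MC = TC'(y) = 30 - 8y + 3y^2 and AVC = VC/y = 30 - 4y + y^2.
AVC is minimized where dAVC/dy = -4 + 2y = 0, at y = 2; min AVC = 30 - 4·2 + 2^2 = €26.
Since P = €158 ≥ min AVC = €26, price covers variable cost and the firm should produce.
P = MC gives -128 - 8y + 3y^2 = 0, with roots -16/3 and 8. Take the larger (rising MC): y* = 8.
Check: AVC at y = 8 is €62 ≤ P, so revenue covers variable cost.
Profit = P·y − TC = 158·8 − 741 = €523.

Produce at y = 8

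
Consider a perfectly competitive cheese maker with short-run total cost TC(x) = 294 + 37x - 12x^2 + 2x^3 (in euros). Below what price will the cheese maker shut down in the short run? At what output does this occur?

€19 per unit, at x = 3

Short-run supply begins at min AVC. From VC = 37x - 12x^2 + 2x^3, AVC = 37 - 12x + 2x^2.
dAVC/dx = -12 + 4x = 0 gives x = 3. min AVC = 37 - 12·3 + 2·3^2 = 19.
The firm shuts down for any P below €19.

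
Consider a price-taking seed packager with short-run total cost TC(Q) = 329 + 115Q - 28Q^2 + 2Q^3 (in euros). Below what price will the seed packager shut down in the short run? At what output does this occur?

€17 per unit, at Q = 7

Short-run supply begins at min AVC. From VC = 115Q - 28Q^2 + 2Q^3, AVC = 115 - 28Q + 2Q^2.
dAVC/dQ = -28 + 4Q = 0 gives Q = 7. min AVC = 115 - 28·7 + 2·7^2 = 17.
So the shutdown price is €17.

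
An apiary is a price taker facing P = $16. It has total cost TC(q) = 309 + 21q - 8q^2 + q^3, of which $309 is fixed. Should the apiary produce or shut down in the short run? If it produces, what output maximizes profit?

Produce at q = 5

Strip out fixed cost: VC = 21q - 8q^2 + q^3. Then AVC = 21 - 8q + q^2 and MC = 21 - 16q + 3q^2.
AVC hits its minimum where MC = AVC, at q = 4, giving min AVC = 21 - 8·4 + 4^2 = $5.
P = $16 exceeds min AVC = $5, so the firm stays open.
Solving P = MC: 5 - 16q + 3q^2 = 0 ⇒ q = 1/3 or 5. On the upward-sloping branch, q* = 5.
Check: AVC at q = 5 is $6 ≤ P, so revenue covers variable cost.
Profit = P·q − TC = 16·5 − 339 = -$259, a loss, but smaller than the $309 fixed cost the firm would lose by shutting down.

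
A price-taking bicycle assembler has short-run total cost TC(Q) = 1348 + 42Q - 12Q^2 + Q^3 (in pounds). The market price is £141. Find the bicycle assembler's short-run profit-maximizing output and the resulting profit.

Profit = -£138 at Q = 11

AVC = 42 - 12Q + Q^2; min AVC = £6 at Q = 6. Since P = £141 ≥ min AVC, the firm produces.
With MC = 42 - 24Q + 3Q^2, P = MC on the upward-sloping part at Q* = 11.
TR = 141·11 = 1551. TC = 1348 + 341 = 1689. Profit = 1551 − 1689 = -£138.
That loss of £138 beats the £1348 the firm would lose by shutting down; producing recovers £1210 of fixed cost.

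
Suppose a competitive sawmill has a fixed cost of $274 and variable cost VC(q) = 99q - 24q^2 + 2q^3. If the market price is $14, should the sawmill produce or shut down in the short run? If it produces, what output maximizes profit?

Strip out fixed cost: VC = 99q - 24q^2 + 2q^3. Then AVC = 99 - 24q + 2q^2 and MC = 99 - 48q + 6q^2.
The AVC parabola has its vertex at q = 24/4 = 6, where AVC = 99 - 24·6 + 2·6^2 = $27.
P = $14 lies below min AVC = $27; no output level covers variable cost.
Best response: produce nothing and absorb the $274 fixed cost.

Shut down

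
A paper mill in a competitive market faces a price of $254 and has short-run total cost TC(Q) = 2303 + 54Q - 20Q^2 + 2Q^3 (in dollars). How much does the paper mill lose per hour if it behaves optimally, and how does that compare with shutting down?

AVC = 54 - 20Q + 2Q^2; min AVC = $4 at Q = 5. Since P = $254 ≥ min AVC, the firm produces.
With MC = 54 - 40Q + 6Q^2, P = MC on the upward-sloping part at Q* = 10.
TR = 254·10 = 2540. TC = 2303 + 540 = 2843. Profit = 2540 − 2843 = -$303.
That loss of $303 beats the $2303 the firm would lose by shutting down; producing recovers $2000 of fixed cost.

Profit = -$303 at Q = 10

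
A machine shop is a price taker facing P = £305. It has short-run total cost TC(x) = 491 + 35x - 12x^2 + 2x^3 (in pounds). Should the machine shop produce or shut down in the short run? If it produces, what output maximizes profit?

Produce at x = 9

From TC, MC = TC'(x) = 35 - 24x + 6x^2 and AVC = VC/x = 35 - 12x + 2x^2.
AVC hits its minimum where MC = AVC, at x = 3, giving min AVC = 35 - 12·3 + 2·3^2 = £17.
P = £305 exceeds min AVC = £17, so the firm stays open.
Solving P = MC: -270 - 24x + 6x^2 = 0 ⇒ x = -5 or 9. On the upward-sloping branch, x* = 9.
Check: AVC at x = 9 is £89 ≤ P, so revenue covers variable cost.
Profit = P·x − TC = 305·9 − 1292 = £1453.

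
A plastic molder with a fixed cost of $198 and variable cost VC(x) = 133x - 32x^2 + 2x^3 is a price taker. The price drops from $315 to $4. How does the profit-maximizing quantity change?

MC = 133 - 64x + 6x^2; the shutdown threshold is min AVC = $5 (at x = 8).
At P = $315 ≥ min AVC, set P = MC on the rising branch: x = 13.
At P = $4 < min AVC = $5, price no longer covers variable cost at any output, so the firm shuts down: x = 0.

Output falls from 13 to 0 (the firm shuts down)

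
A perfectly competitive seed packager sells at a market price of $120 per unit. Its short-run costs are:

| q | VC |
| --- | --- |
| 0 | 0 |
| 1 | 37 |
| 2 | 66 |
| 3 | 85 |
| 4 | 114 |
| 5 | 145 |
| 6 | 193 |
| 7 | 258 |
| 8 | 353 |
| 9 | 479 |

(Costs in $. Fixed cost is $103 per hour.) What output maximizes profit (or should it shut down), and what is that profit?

Profit at each row (π = 120q − TC): q=0: -103; q=1: -20; q=2: 71; q=3: 172; q=4: 263; q=5: 352; q=6: 424; q=7: 479; q=8: 504; q=9: 498.
Profit is maximized at q = 8. AVC there is 353/8 = $44.12 ≤ P, so producing beats shutting down (which would give -$103).

q = 8; profit = $504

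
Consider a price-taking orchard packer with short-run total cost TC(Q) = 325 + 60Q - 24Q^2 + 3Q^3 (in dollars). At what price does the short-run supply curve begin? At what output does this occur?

Short-run supply begins at min AVC. From VC = 60Q - 24Q^2 + 3Q^3, AVC = 60 - 24Q + 3Q^2.
dAVC/dQ = -24 + 6Q = 0 gives Q = 4. min AVC = 60 - 24·4 + 3·4^2 = 12.
So the shutdown price is $12.

$12 per unit, at Q = 4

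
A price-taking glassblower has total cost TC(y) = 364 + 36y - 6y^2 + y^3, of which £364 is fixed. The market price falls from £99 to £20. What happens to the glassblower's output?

AVC = 36 - 6y + y^2, minimized at y = 3 where min AVC = £27. MC = 36 - 12y + 3y^2.
At P = £99 ≥ min AVC, set P = MC on the rising branch: y = 7.
At P = £20 < min AVC = £27, price no longer covers variable cost at any output, so the firm shuts down: y = 0.

Output falls from 7 to 0 (the firm shuts down)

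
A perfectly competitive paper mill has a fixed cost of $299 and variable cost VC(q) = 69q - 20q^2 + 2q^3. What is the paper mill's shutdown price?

$19 per unit

The firm shuts down when price falls below the minimum of average variable cost. AVC = VC/q = 69 - 20q + 2q^2.
dAVC/dq = -20 + 4q = 0 gives q = 5. min AVC = 69 - 20·5 + 2·5^2 = 19.
For P < $19 the firm produces nothing.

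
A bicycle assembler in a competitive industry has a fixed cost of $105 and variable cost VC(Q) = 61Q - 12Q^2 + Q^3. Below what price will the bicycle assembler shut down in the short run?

The shutdown price is the minimum of AVC. VC = 61Q - 12Q^2 + Q^3, so AVC = 61 - 12Q + Q^2.
dAVC/dQ = -12 + 2Q = 0 gives Q = 6. min AVC = 61 - 12·6 + 6^2 = 25.
The firm shuts down for any P below $25.

$25 per unit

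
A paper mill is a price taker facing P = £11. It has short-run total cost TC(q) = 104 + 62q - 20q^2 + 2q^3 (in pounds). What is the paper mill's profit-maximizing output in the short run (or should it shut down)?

Shut down

From TC, MC = TC'(q) = 62 - 40q + 6q^2 and AVC = VC/q = 62 - 20q + 2q^2.
AVC is minimized where dAVC/dq = -20 + 4q = 0, at q = 5; min AVC = 62 - 20·5 + 2·5^2 = £12.
P = £11 lies below min AVC = £12; no output level covers variable cost.
The firm minimizes its loss by shutting down and losing only its fixed cost of £104.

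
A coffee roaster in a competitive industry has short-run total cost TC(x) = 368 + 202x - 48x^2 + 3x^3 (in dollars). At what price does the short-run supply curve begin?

The firm shuts down when price falls below the minimum of average variable cost. AVC = VC/x = 202 - 48x + 3x^2.
dAVC/dx = -48 + 6x = 0 gives x = 8. min AVC = 202 - 48·8 + 3·8^2 = 10.
So the shutdown price is $10.

$10 per unit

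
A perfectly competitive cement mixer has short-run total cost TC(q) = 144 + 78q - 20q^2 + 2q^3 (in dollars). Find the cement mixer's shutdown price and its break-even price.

Shutdown price = $28; break-even price = $54

Shutdown price = min AVC. AVC = 78 - 20q + 2q^2, with vertex at q = 5 and minimum $28.
ATC = 144/q + 78 - 20q + 2q^2. Setting dATC/dq = −144/q^2 − 20 + 4q = 0 gives q = 6 (since 4·6^3 − 20·6^2 = 144).
min ATC = 144/6 + 78 − 20·6 + 2·6^2 = $54. That is the break-even price.
Between these two prices the firm operates at a loss; above $54 it earns a profit.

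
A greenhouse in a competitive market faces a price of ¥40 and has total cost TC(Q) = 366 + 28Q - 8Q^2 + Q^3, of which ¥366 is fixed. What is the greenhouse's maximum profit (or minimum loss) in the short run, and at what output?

Profit = -¥222 at Q = 6

AVC = 28 - 8Q + Q^2; min AVC = ¥12 at Q = 4. Since P = ¥40 ≥ min AVC, the firm produces.
With MC = 28 - 16Q + 3Q^2, P = MC on the upward-sloping part at Q* = 6.
TR = 40·6 = 240. TC = 366 + 96 = 462. Profit = 240 − 462 = -¥222.
That loss of ¥222 beats the ¥366 the firm would lose by shutting down; producing recovers ¥144 of fixed cost.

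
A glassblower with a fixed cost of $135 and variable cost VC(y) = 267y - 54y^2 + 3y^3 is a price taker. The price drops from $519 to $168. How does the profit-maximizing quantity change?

Output falls from 14 to 11

AVC = 267 - 54y + 3y^2, minimized at y = 9 where min AVC = $24. MC = 267 - 108y + 9y^2.
At P = $519 ≥ min AVC, set P = MC on the rising branch: y = 14.
At P = $168 ≥ min AVC, set P = MC: y = 11. The firm stays open but cuts output.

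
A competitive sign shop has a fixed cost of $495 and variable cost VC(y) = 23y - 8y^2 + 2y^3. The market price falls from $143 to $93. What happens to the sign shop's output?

MC = 23 - 16y + 6y^2; the shutdown threshold is min AVC = $15 (at y = 2).
With P = $143 above the shutdown price, P = MC gives y = 6.
At P = $93 ≥ min AVC, set P = MC: y = 5. The firm stays open but cuts output.

Output falls from 6 to 5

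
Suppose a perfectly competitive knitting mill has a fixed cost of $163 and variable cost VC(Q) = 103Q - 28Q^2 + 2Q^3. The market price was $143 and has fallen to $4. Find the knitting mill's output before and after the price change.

MC = 103 - 56Q + 6Q^2; the shutdown threshold is min AVC = $5 (at Q = 7).
At P = $143 ≥ min AVC, set P = MC on the rising branch: Q = 10.
At P = $4 < min AVC = $5, price no longer covers variable cost at any output, so the firm shuts down: Q = 0.

Output falls from 10 to 0 (the firm shuts down)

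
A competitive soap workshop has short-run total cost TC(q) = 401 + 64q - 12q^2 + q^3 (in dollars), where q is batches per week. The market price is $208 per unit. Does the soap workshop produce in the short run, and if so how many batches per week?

Produce at q = 12

Strip out fixed cost: VC = 64q - 12q^2 + q^3. Then AVC = 64 - 12q + q^2 and MC = 64 - 24q + 3q^2.
AVC is minimized where dAVC/dq = -12 + 2q = 0, at q = 6; min AVC = 64 - 12·6 + 6^2 = $28.
Since P = $208 ≥ min AVC = $28, price covers variable cost and the firm should produce.
Set P = MC: 208 = 64 - 24q + 3q^2 → -144 - 24q + 3q^2 = 0. The roots are q = -4 and q = 12; the profit-maximizing output is on the rising part of MC, so q* = 12.
Check: AVC at q = 12 is $64 ≤ P, so revenue covers variable cost.
Profit = P·q − TC = 208·12 − 1169 = $1327.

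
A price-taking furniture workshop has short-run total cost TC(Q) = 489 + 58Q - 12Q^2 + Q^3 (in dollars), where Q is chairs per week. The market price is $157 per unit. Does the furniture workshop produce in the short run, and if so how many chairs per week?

Produce at Q = 11

Strip out fixed cost: VC = 58Q - 12Q^2 + Q^3. Then AVC = 58 - 12Q + Q^2 and MC = 58 - 24Q + 3Q^2.
The AVC parabola has its vertex at Q = 12/2 = 6, where AVC = 58 - 12·6 + 6^2 = $22.
Since P = $157 ≥ min AVC = $22, price covers variable cost and the firm should produce.
P = MC gives -99 - 24Q + 3Q^2 = 0, with roots -3 and 11. Take the larger (rising MC): Q* = 11.
Check: AVC at Q = 11 is $47 ≤ P, so revenue covers variable cost.
Profit = P·Q − TC = 157·11 − 1006 = $721.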